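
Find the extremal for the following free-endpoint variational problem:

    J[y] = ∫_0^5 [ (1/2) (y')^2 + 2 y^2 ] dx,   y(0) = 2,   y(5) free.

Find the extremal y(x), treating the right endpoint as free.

The Lagrangian L = (1/2) (y')^2 + 2 y^2 gives
    ∂L/∂y = 4 y,   ∂L/∂y' = y'.
Euler-Lagrange: y'' − 4 y = 0.
With k = 2, the general solution is
    y(x) = A cosh(2 x) + B sinh(2 x).
Fixed left endpoint y(0) = 2 ⇒ A = 2.
The right endpoint x = 5 is free, so the natural (transversality) condition is ∂L/∂y' |_{x=5} = 0, i.e. y'(5) = 0.
Compute y'(x) = A k sinh(k x) + B k cosh(k x), so
    y'(5) = A k sinh(k·5) + B k cosh(k·5) = 0
    ⇒ B = −A tanh(k·5) = − 2 tanh(2·5).
Therefore the extremal is
    y(x) = 2 cosh(2 x) − 2 tanh(2·5) sinh(2 x).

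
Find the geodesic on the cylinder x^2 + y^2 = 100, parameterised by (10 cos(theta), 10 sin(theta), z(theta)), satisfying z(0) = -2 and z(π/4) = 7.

Parameterise the cylinder of radius R = 10 as
    r(θ) = (10 cos θ, 10 sin θ, z(θ)).
The arc-length element is
    ds = sqrt(100 + (dz/dθ)^2) dθ,
so the Lagrangian is L = sqrt(100 + z'^2).
L depends on z' only, not on z or θ, so ∂L/∂z = 0 and
    ∂L/∂z' = z' / sqrt(100 + z'^2).
The Euler-Lagrange equation gives
    d/dθ( z' / sqrt(100 + z'^2) ) = 0,
so z' is constant. Integrating once:
    z(θ) = a θ + b,
a helix on the cylinder (a straight line when the cylinder is unrolled). The constants a, b are determined by the endpoint conditions.
With endpoint conditions z(0) = -2 and z(π/4) = 7: from z(0) = b we get b = -2, and a·π/4 + -2 = 7 gives a = 36/π, so
    z(θ) = (36/π) θ − 2.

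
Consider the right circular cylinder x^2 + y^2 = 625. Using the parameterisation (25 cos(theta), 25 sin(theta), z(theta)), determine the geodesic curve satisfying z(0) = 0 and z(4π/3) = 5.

Parameterise the cylinder of radius R = 25 as
    r(θ) = (25 cos θ, 25 sin θ, z(θ)).
The arc-length element is
    ds = sqrt(625 + (dz/dθ)^2) dθ,
so the Lagrangian is L = sqrt(625 + z'^2).
L depends on z' only, not on z or θ, so ∂L/∂z = 0 and
    ∂L/∂z' = z' / sqrt(625 + z'^2).
The Euler-Lagrange equation gives
    d/dθ( z' / sqrt(625 + z'^2) ) = 0,
so z' is constant. Integrating once:
    z(θ) = a θ + b,
a helix on the cylinder (a straight line when the cylinder is unrolled). The constants a, b are determined by the endpoint conditions.
With endpoint conditions z(0) = 0 and z(4π/3) = 5: from z(0) = b we get b = 0, and a·4π/3 + 0 = 5 gives a = 15/(4π), so
    z(θ) = (15/(4π)) θ.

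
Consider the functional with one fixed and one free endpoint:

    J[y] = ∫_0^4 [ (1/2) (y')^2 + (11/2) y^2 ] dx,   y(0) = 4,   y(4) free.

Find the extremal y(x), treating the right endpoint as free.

The Lagrangian L = (1/2) (y')^2 + (11/2) y^2 gives
    ∂L/∂y = 11 y,   ∂L/∂y' = y'.
Euler-Lagrange: y'' − 11 y = 0.
With k = sqrt(11), the general solution is
    y(x) = A cosh(sqrt(11) x) + B sinh(sqrt(11) x).
Fixed left endpoint y(0) = 4 ⇒ A = 4.
The right endpoint x = 4 is free, so the natural (transversality) condition is ∂L/∂y' |_{x=4} = 0, i.e. y'(4) = 0.
Compute y'(x) = A k sinh(k x) + B k cosh(k x), so
    y'(4) = A k sinh(k·4) + B k cosh(k·4) = 0
    ⇒ B = −A tanh(k·4) = − 4 tanh(sqrt(11)·4).
Therefore the extremal is
    y(x) = 4 cosh(sqrt(11) x) − 4 tanh(sqrt(11)·4) sinh(sqrt(11) x).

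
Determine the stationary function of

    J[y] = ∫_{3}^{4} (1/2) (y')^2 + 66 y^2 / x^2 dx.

The Lagrangian is L = (1/2) (y')^2 + 66 y^2 / x^2.
Compute ∂L/∂y = 132y/x^2, ∂L/∂y' = y'.
The Euler-Lagrange equation d/dx(∂L/∂y') − ∂L/∂y = 0 reduces to
    y'' − 132/x^2 · y = 0  (x > 0).
Its general solution is
    y(x) = A x^12 + B x^(-11),
with A, B fixed by the endpoint conditions.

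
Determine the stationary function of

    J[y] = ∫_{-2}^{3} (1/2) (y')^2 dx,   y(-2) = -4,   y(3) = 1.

The Lagrangian is L = (1/2) (y')^2.
Compute ∂L/∂y = 0, ∂L/∂y' = y'.
The Euler-Lagrange equation d/dx(∂L/∂y') − ∂L/∂y = 0 reduces to
    y'' = 0.
Its general solution is
    y(x) = A x + B,
with A, B fixed by the endpoint conditions.
Applying the endpoint conditions y(-2) = -4 and y(3) = 1: solve A·-2 + B = -4 and A·3 + B = 1. Subtracting gives A(3 − -2) = 1 − -4, so A = 1, and B = -4 − A·-2 = -2. Therefore
    y(x) = x - 2.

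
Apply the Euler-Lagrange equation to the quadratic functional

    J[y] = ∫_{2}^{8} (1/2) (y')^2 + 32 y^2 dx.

The Lagrangian is L = (1/2) (y')^2 + 32 y^2.
Compute ∂L/∂y = 64y, ∂L/∂y' = y'.
The Euler-Lagrange equation d/dx(∂L/∂y') − ∂L/∂y = 0 reduces to
    y'' − 64 y = 0.
Its general solution is
    y(x) = A e^(8x) + B e^(−8x),
with A, B fixed by the endpoint conditions.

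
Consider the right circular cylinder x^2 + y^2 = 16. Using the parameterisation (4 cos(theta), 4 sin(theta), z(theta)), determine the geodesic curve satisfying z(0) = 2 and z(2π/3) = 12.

Parameterise the cylinder of radius R = 4 as
    r(θ) = (4 cos θ, 4 sin θ, z(θ)).
The arc-length element is
    ds = sqrt(16 + (dz/dθ)^2) dθ,
so the Lagrangian is L = sqrt(16 + z'^2).
L depends on z' only, not on z or θ, so ∂L/∂z = 0 and
    ∂L/∂z' = z' / sqrt(16 + z'^2).
The Euler-Lagrange equation gives
    d/dθ( z' / sqrt(16 + z'^2) ) = 0,
so z' is constant. Integrating once:
    z(θ) = a θ + b,
a helix on the cylinder (a straight line when the cylinder is unrolled). The constants a, b are determined by the endpoint conditions.
With endpoint conditions z(0) = 2 and z(2π/3) = 12: from z(0) = b we get b = 2, and a·2π/3 + 2 = 12 gives a = 15/π, so
    z(θ) = (15/π) θ + 2.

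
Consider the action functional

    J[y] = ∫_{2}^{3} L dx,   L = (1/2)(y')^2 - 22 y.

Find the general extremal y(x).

The Lagrangian is L = (1/2)(y')^2 - 22 y.
∂L/∂y = -22.
∂L/∂y' = y'.
The Euler-Lagrange equation d/dx(∂L/∂y') − ∂L/∂y = 0 becomes:
    y'' + 22 = 0
General solution: y(x) = -11 x^2 + A x + B, where A and B are arbitrary constants fixed by the endpoint conditions.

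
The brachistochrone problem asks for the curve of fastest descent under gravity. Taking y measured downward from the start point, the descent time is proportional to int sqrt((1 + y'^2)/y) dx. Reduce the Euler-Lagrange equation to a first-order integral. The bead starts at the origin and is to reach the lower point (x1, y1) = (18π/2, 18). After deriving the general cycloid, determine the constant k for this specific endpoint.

The Lagrangian L = sqrt((1 + y'^2) / y) has no explicit x dependence, so the Beltrami identity applies:
    L − y' ∂L/∂y' = C.
Compute ∂L/∂y' = y' / sqrt(y (1 + y'^2)).
Substitute:
    sqrt((1 + y'^2)/y) − y'·y' / sqrt(y (1 + y'^2))
    = (1 + y'^2) / sqrt(y (1 + y'^2)) − y'^2 / sqrt(y (1 + y'^2))
    = 1 / sqrt(y (1 + y'^2)) = C.
Squaring and rearranging gives the first integral
    y (1 + y'^2) = 1/C^2 =: k   (constant).
Solving this first-order ODE by the substitution
    y = (k/2)(1 − cos θ)
yields the cycloid parameterisation
    x(θ) = (k/2)(θ − sin θ),   y(θ) = (k/2)(1 − cos θ).
The constant k is fixed by the endpoint condition.
Now fit the given lower endpoint (x1, y1) = (18π/2, 18). At the bottom of the first arch (θ = π), the parametric equations give
    y(π) = (k/2)(1 − cos π) = k,
    x(π) = (k/2)(π − sin π) = kπ/2.
Matching y(π) = 18 gives k = 18, consistent with x(π) = 18π/2. Therefore the specific cycloid is
    x(θ) = (18/2)(θ − sin θ),   y(θ) = (18/2)(1 − cos θ).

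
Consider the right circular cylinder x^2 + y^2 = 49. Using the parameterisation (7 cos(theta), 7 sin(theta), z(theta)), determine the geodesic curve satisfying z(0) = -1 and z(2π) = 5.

Parameterise the cylinder of radius R = 7 as
    r(θ) = (7 cos θ, 7 sin θ, z(θ)).
The arc-length element is
    ds = sqrt(49 + (dz/dθ)^2) dθ,
so the Lagrangian is L = sqrt(49 + z'^2).
L depends on z' only, not on z or θ, so ∂L/∂z = 0 and
    ∂L/∂z' = z' / sqrt(49 + z'^2).
The Euler-Lagrange equation gives
    d/dθ( z' / sqrt(49 + z'^2) ) = 0,
so z' is constant. Integrating once:
    z(θ) = a θ + b,
a helix on the cylinder (a straight line when the cylinder is unrolled). The constants a, b are determined by the endpoint conditions.
With endpoint conditions z(0) = -1 and z(2π) = 5: from z(0) = b we get b = -1, and a·2π + -1 = 5 gives a = 3/π, so
    z(θ) = (3/π) θ − 1.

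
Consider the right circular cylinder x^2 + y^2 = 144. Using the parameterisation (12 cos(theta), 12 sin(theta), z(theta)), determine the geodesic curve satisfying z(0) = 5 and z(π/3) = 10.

Parameterise the cylinder of radius R = 12 as
    r(θ) = (12 cos θ, 12 sin θ, z(θ)).
The arc-length element is
    ds = sqrt(144 + (dz/dθ)^2) dθ,
so the Lagrangian is L = sqrt(144 + z'^2).
L depends on z' only, not on z or θ, so ∂L/∂z = 0 and
    ∂L/∂z' = z' / sqrt(144 + z'^2).
The Euler-Lagrange equation gives
    d/dθ( z' / sqrt(144 + z'^2) ) = 0,
so z' is constant. Integrating once:
    z(θ) = a θ + b,
a helix on the cylinder (a straight line when the cylinder is unrolled). The constants a, b are determined by the endpoint conditions.
With endpoint conditions z(0) = 5 and z(π/3) = 10: from z(0) = b we get b = 5, and a·π/3 + 5 = 10 gives a = 15/π, so
    z(θ) = (15/π) θ + 5.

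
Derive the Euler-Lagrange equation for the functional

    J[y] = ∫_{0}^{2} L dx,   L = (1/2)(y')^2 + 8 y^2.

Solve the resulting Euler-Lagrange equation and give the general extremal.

The Lagrangian is L = (1/2)(y')^2 + 8 y^2.
∂L/∂y = 16y.
∂L/∂y' = y'.
The Euler-Lagrange equation d/dx(∂L/∂y') − ∂L/∂y = 0 becomes:
    y'' - 16 y = 0
General solution: y(x) = A e^(4x) + B e^(-4x), where A and B are arbitrary constants fixed by the endpoint conditions.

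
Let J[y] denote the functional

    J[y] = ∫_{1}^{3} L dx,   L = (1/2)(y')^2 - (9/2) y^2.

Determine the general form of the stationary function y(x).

The Lagrangian is L = (1/2)(y')^2 - (9/2) y^2.
∂L/∂y = -9y.
∂L/∂y' = y'.
The Euler-Lagrange equation d/dx(∂L/∂y') − ∂L/∂y = 0 becomes:
    y'' + 9 y = 0
General solution: y(x) = A sin(3x) + B cos(3x), where A and B are arbitrary constants fixed by the endpoint conditions.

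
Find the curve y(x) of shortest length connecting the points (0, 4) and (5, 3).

Arc-length functional: J[y] = ∫ sqrt(1 + (y')^2) dx.
Lagrangian L = sqrt(1 + (y')^2) has no explicit y dependence, so ∂L/∂y = 0 and the Euler-Lagrange equation gives
    d/dx( y' / sqrt(1 + (y')^2) ) = 0  ⇒  y' / sqrt(1 + (y')^2) = const.
Hence y' is constant, so y(x) is affine.
Fitting the endpoints (0, 4) and (5, 3):
    slope m = (3 − 4) / (5 − 0) = -1/5,
    intercept c = 4 − m·0 = 4.
Extremal: y(x) = (-1/5) x + 4.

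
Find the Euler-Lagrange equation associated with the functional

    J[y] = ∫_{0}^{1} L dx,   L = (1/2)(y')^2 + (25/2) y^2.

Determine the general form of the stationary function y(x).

The Lagrangian is L = (1/2)(y')^2 + (25/2) y^2.
∂L/∂y = 25y.
∂L/∂y' = y'.
The Euler-Lagrange equation d/dx(∂L/∂y') − ∂L/∂y = 0 becomes:
    y'' - 25 y = 0
General solution: y(x) = A e^(5x) + B e^(-5x), where A and B are arbitrary constants fixed by the endpoint conditions.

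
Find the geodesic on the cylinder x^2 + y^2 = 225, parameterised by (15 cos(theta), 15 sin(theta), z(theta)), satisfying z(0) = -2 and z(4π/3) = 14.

Parameterise the cylinder of radius R = 15 as
    r(θ) = (15 cos θ, 15 sin θ, z(θ)).
The arc-length element is
    ds = sqrt(225 + (dz/dθ)^2) dθ,
so the Lagrangian is L = sqrt(225 + z'^2).
L depends on z' only, not on z or θ, so ∂L/∂z = 0 and
    ∂L/∂z' = z' / sqrt(225 + z'^2).
The Euler-Lagrange equation gives
    d/dθ( z' / sqrt(225 + z'^2) ) = 0,
so z' is constant. Integrating once:
    z(θ) = a θ + b,
a helix on the cylinder (a straight line when the cylinder is unrolled). The constants a, b are determined by the endpoint conditions.
With endpoint conditions z(0) = -2 and z(4π/3) = 14: from z(0) = b we get b = -2, and a·4π/3 + -2 = 14 gives a = 12/π, so
    z(θ) = (12/π) θ − 2.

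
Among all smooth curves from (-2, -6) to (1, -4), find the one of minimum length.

Arc-length functional: J[y] = ∫ sqrt(1 + (y')^2) dx.
Lagrangian L = sqrt(1 + (y')^2) has no explicit y dependence, so ∂L/∂y = 0 and the Euler-Lagrange equation gives
    d/dx( y' / sqrt(1 + (y')^2) ) = 0  ⇒  y' / sqrt(1 + (y')^2) = const.
Hence y' is constant, so y(x) is affine.
Fitting the endpoints (-2, -6) and (1, -4):
    slope m = ((-4) − (-6)) / (1 − (-2)) = 2/3,
    intercept c = (-6) − m·(-2) = -14/3.
Extremal: y(x) = (2/3) x - 14/3.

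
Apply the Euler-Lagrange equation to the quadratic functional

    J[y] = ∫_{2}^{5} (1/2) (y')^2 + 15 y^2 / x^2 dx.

The Lagrangian is L = (1/2) (y')^2 + 15 y^2 / x^2.
Compute ∂L/∂y = 30y/x^2, ∂L/∂y' = y'.
The Euler-Lagrange equation d/dx(∂L/∂y') − ∂L/∂y = 0 reduces to
    y'' − 30/x^2 · y = 0  (x > 0).
Its general solution is
    y(x) = A x^6 + B x^(-5),
with A, B fixed by the endpoint conditions.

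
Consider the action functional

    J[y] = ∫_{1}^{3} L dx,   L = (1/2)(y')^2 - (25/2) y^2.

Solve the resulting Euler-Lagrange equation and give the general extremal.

The Lagrangian is L = (1/2)(y')^2 - (25/2) y^2.
∂L/∂y = -25y.
∂L/∂y' = y'.
The Euler-Lagrange equation d/dx(∂L/∂y') − ∂L/∂y = 0 becomes:
    y'' + 25 y = 0
General solution: y(x) = A sin(5x) + B cos(5x), where A and B are arbitrary constants fixed by the endpoint conditions.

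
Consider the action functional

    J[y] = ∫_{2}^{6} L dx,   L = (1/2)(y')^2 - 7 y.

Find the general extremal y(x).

The Lagrangian is L = (1/2)(y')^2 - 7 y.
∂L/∂y = -7.
∂L/∂y' = y'.
The Euler-Lagrange equation d/dx(∂L/∂y') − ∂L/∂y = 0 becomes:
    y'' + 7 = 0
General solution: y(x) = -(7/2) x^2 + A x + B, where A and B are arbitrary constants fixed by the endpoint conditions.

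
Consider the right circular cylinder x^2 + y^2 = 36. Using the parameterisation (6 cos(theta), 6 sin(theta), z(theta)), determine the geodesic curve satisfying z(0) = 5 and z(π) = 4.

Parameterise the cylinder of radius R = 6 as
    r(θ) = (6 cos θ, 6 sin θ, z(θ)).
The arc-length element is
    ds = sqrt(36 + (dz/dθ)^2) dθ,
so the Lagrangian is L = sqrt(36 + z'^2).
L depends on z' only, not on z or θ, so ∂L/∂z = 0 and
    ∂L/∂z' = z' / sqrt(36 + z'^2).
The Euler-Lagrange equation gives
    d/dθ( z' / sqrt(36 + z'^2) ) = 0,
so z' is constant. Integrating once:
    z(θ) = a θ + b,
a helix on the cylinder (a straight line when the cylinder is unrolled). The constants a, b are determined by the endpoint conditions.
With endpoint conditions z(0) = 5 and z(π) = 4: from z(0) = b we get b = 5, and a·π + 5 = 4 gives a = -1/π, so
    z(θ) = (-1/π) θ + 5.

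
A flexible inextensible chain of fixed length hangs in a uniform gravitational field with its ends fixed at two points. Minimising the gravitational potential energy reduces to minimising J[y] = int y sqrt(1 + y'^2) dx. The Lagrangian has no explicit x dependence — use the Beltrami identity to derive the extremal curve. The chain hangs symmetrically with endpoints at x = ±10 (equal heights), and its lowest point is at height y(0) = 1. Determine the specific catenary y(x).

The Lagrangian L(y, y') = y sqrt(1 + y'^2) has no explicit x dependence, so the Beltrami identity applies:
    L − y' ∂L/∂y' = C.
Compute ∂L/∂y' = y · y' / sqrt(1 + y'^2). Then
    L − y' ∂L/∂y'
    = y sqrt(1 + y'^2) − y · y'^2 / sqrt(1 + y'^2)
    = y (1 + y'^2 − y'^2) / sqrt(1 + y'^2)
    = y / sqrt(1 + y'^2) = C.
Squaring gives y^2 = C^2 (1 + y'^2), i.e.
    y'^2 = y^2 / C^2 − 1.
Separating variables,
    dy / sqrt(y^2 − C^2) = dx / C,
and integrating gives arccosh(y / C) = (x − a)/C, so
    y(x) = C cosh((x − a)/C),
the catenary. The constants C and a are fixed by the two endpoint conditions (and, for the hanging-chain problem, the length constraint selects C).
Now fit the given data. The endpoints x = ±10 are symmetric at equal height, so the catenary is even about its minimum: a = 0 and y(x) = C cosh(x/C). The lowest point is y(0) = C cosh(0) = C, and we are told y(0) = 1, so C = 1. Therefore
    y(x) = cosh(x),
and at the endpoints
    y(±10) = cosh(10).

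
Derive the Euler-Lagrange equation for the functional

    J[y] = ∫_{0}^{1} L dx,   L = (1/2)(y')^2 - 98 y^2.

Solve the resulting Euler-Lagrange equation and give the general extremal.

The Lagrangian is L = (1/2)(y')^2 - 98 y^2.
∂L/∂y = -196y.
∂L/∂y' = y'.
The Euler-Lagrange equation d/dx(∂L/∂y') − ∂L/∂y = 0 becomes:
    y'' + 196 y = 0
General solution: y(x) = A sin(14x) + B cos(14x), where A and B are arbitrary constants fixed by the endpoint conditions.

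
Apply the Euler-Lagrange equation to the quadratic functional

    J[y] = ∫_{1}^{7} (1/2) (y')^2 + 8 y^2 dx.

The Lagrangian is L = (1/2) (y')^2 + 8 y^2.
Compute ∂L/∂y = 16y, ∂L/∂y' = y'.
The Euler-Lagrange equation d/dx(∂L/∂y') − ∂L/∂y = 0 reduces to
    y'' − 16 y = 0.
Its general solution is
    y(x) = A e^(4x) + B e^(−4x),
with A, B fixed by the endpoint conditions.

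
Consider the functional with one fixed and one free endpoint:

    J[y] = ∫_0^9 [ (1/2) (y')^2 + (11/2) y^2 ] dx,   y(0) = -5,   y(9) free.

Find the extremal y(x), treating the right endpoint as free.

The Lagrangian L = (1/2) (y')^2 + (11/2) y^2 gives
    ∂L/∂y = 11 y,   ∂L/∂y' = y'.
Euler-Lagrange: y'' − 11 y = 0.
With k = sqrt(11), the general solution is
    y(x) = A cosh(sqrt(11) x) + B sinh(sqrt(11) x).
Fixed left endpoint y(0) = -5 ⇒ A = -5.
The right endpoint x = 9 is free, so the natural (transversality) condition is ∂L/∂y' |_{x=9} = 0, i.e. y'(9) = 0.
Compute y'(x) = A k sinh(k x) + B k cosh(k x), so
    y'(9) = A k sinh(k·9) + B k cosh(k·9) = 0
    ⇒ B = −A tanh(k·9) = 5 tanh(sqrt(11)·9).
Therefore the extremal is
    y(x) = −5 cosh(sqrt(11) x) + 5 tanh(sqrt(11)·9) sinh(sqrt(11) x).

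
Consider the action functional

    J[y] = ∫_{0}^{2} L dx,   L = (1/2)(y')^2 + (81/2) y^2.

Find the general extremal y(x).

The Lagrangian is L = (1/2)(y')^2 + (81/2) y^2.
∂L/∂y = 81y.
∂L/∂y' = y'.
The Euler-Lagrange equation d/dx(∂L/∂y') − ∂L/∂y = 0 becomes:
    y'' - 81 y = 0
General solution: y(x) = A e^(9x) + B e^(-9x), where A and B are arbitrary constants fixed by the endpoint conditions.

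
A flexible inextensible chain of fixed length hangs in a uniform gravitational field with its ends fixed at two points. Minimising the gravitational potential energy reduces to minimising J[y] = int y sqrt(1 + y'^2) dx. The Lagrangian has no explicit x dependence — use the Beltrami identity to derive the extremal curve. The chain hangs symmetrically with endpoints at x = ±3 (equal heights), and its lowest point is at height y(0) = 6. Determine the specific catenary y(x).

The Lagrangian L(y, y') = y sqrt(1 + y'^2) has no explicit x dependence, so the Beltrami identity applies:
    L − y' ∂L/∂y' = C.
Compute ∂L/∂y' = y · y' / sqrt(1 + y'^2). Then
    L − y' ∂L/∂y'
    = y sqrt(1 + y'^2) − y · y'^2 / sqrt(1 + y'^2)
    = y (1 + y'^2 − y'^2) / sqrt(1 + y'^2)
    = y / sqrt(1 + y'^2) = C.
Squaring gives y^2 = C^2 (1 + y'^2), i.e.
    y'^2 = y^2 / C^2 − 1.
Separating variables,
    dy / sqrt(y^2 − C^2) = dx / C,
and integrating gives arccosh(y / C) = (x − a)/C, so
    y(x) = C cosh((x − a)/C),
the catenary. The constants C and a are fixed by the two endpoint conditions (and, for the hanging-chain problem, the length constraint selects C).
Now fit the given data. The endpoints x = ±3 are symmetric at equal height, so the catenary is even about its minimum: a = 0 and y(x) = C cosh(x/C). The lowest point is y(0) = C cosh(0) = C, and we are told y(0) = 6, so C = 6. Therefore
    y(x) = 6 cosh(x/6),
and at the endpoints
    y(±3) = 6 cosh(3/6).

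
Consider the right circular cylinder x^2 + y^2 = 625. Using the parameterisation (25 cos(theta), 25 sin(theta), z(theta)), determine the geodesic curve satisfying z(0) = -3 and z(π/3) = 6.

Parameterise the cylinder of radius R = 25 as
    r(θ) = (25 cos θ, 25 sin θ, z(θ)).
The arc-length element is
    ds = sqrt(625 + (dz/dθ)^2) dθ,
so the Lagrangian is L = sqrt(625 + z'^2).
L depends on z' only, not on z or θ, so ∂L/∂z = 0 and
    ∂L/∂z' = z' / sqrt(625 + z'^2).
The Euler-Lagrange equation gives
    d/dθ( z' / sqrt(625 + z'^2) ) = 0,
so z' is constant. Integrating once:
    z(θ) = a θ + b,
a helix on the cylinder (a straight line when the cylinder is unrolled). The constants a, b are determined by the endpoint conditions.
With endpoint conditions z(0) = -3 and z(π/3) = 6: from z(0) = b we get b = -3, and a·π/3 + -3 = 6 gives a = 27/π, so
    z(θ) = (27/π) θ − 3.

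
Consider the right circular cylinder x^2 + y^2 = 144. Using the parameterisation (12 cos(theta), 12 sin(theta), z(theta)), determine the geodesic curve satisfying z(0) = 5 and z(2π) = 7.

Parameterise the cylinder of radius R = 12 as
    r(θ) = (12 cos θ, 12 sin θ, z(θ)).
The arc-length element is
    ds = sqrt(144 + (dz/dθ)^2) dθ,
so the Lagrangian is L = sqrt(144 + z'^2).
L depends on z' only, not on z or θ, so ∂L/∂z = 0 and
    ∂L/∂z' = z' / sqrt(144 + z'^2).
The Euler-Lagrange equation gives
    d/dθ( z' / sqrt(144 + z'^2) ) = 0,
so z' is constant. Integrating once:
    z(θ) = a θ + b,
a helix on the cylinder (a straight line when the cylinder is unrolled). The constants a, b are determined by the endpoint conditions.
With endpoint conditions z(0) = 5 and z(2π) = 7: from z(0) = b we get b = 5, and a·2π + 5 = 7 gives a = 1/π, so
    z(θ) = (1/π) θ + 5.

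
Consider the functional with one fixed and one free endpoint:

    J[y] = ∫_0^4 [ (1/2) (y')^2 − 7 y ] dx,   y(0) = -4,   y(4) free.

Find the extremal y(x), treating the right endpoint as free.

The Lagrangian L = (1/2) (y')^2 − 7 y gives
    ∂L/∂y = −7,   ∂L/∂y' = y'.
Euler-Lagrange: d/dx(y') − (−7) = 0, i.e. y'' + 7 = 0, so
    y(x) = −(7/2) x^2 + C1 x + C2.
Fixed left endpoint y(0) = -4 ⇒ C2 = -4.
The right endpoint x = 4 is free, so the natural (transversality) condition is ∂L/∂y' |_{x=4} = 0, i.e. y'(4) = 0.
Compute y'(x) = −7 x + C1, so y'(4) = −28 + C1 = 0 ⇒ C1 = 28.
Therefore the extremal is
    y(x) = −(7/2) x^2 + 28 x − 4.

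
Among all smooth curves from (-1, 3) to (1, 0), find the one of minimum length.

Arc-length functional: J[y] = ∫ sqrt(1 + (y')^2) dx.
Lagrangian L = sqrt(1 + (y')^2) has no explicit y dependence, so ∂L/∂y = 0 and the Euler-Lagrange equation gives
    d/dx( y' / sqrt(1 + (y')^2) ) = 0  ⇒  y' / sqrt(1 + (y')^2) = const.
Hence y' is constant, so y(x) is affine.
Fitting the endpoints (-1, 3) and (1, 0):
    slope m = (0 − 3) / (1 − (-1)) = -3/2,
    intercept c = 3 − m·(-1) = 3/2.
Extremal: y(x) = (-3/2) x + 3/2.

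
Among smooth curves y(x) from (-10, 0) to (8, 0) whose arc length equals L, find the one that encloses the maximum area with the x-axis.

Set up the augmented Lagrangian using a multiplier λ for the length constraint:
    F(y, y') = y − λ sqrt(1 + y'^2).
F has no explicit x dependence, so the Beltrami identity yields a first integral
    F − y' ∂F/∂y' = C.
Compute ∂F/∂y' = −λ y' / sqrt(1 + y'^2). Then
    y − λ sqrt(1 + y'^2) + λ y'^2 / sqrt(1 + y'^2) = C
    ⇒  y − λ / sqrt(1 + y'^2) = C.
Solving for y' and integrating gives
    (x − a)^2 + (y − b)^2 = λ^2,
a circular arc of radius λ. The constants a, b are determined by the endpoint conditions y(-10) = y(8) = 0, and λ is fixed implicitly by the length constraint
    ∫_{-10}^{8} sqrt(1 + y'^2) dx = L.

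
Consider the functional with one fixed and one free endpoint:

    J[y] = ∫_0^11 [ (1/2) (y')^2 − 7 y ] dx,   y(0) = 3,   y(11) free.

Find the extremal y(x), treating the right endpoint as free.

The Lagrangian L = (1/2) (y')^2 − 7 y gives
    ∂L/∂y = −7,   ∂L/∂y' = y'.
Euler-Lagrange: d/dx(y') − (−7) = 0, i.e. y'' + 7 = 0, so
    y(x) = −(7/2) x^2 + C1 x + C2.
Fixed left endpoint y(0) = 3 ⇒ C2 = 3.
The right endpoint x = 11 is free, so the natural (transversality) condition is ∂L/∂y' |_{x=11} = 0, i.e. y'(11) = 0.
Compute y'(x) = −7 x + C1, so y'(11) = −77 + C1 = 0 ⇒ C1 = 77.
Therefore the extremal is
    y(x) = −(7/2) x^2 + 77 x + 3.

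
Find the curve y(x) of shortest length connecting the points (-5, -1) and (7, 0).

Arc-length functional: J[y] = ∫ sqrt(1 + (y')^2) dx.
Lagrangian L = sqrt(1 + (y')^2) has no explicit y dependence, so ∂L/∂y = 0 and the Euler-Lagrange equation gives
    d/dx( y' / sqrt(1 + (y')^2) ) = 0  ⇒  y' / sqrt(1 + (y')^2) = const.
Hence y' is constant, so y(x) is affine.
Fitting the endpoints (-5, -1) and (7, 0):
    slope m = (0 − (-1)) / (7 − (-5)) = 1/12,
    intercept c = (-1) − m·(-5) = -7/12.
Extremal: y(x) = (1/12) x - 7/12.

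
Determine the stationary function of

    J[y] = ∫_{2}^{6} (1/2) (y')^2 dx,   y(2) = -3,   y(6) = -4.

The Lagrangian is L = (1/2) (y')^2.
Compute ∂L/∂y = 0, ∂L/∂y' = y'.
The Euler-Lagrange equation d/dx(∂L/∂y') − ∂L/∂y = 0 reduces to
    y'' = 0.
Its general solution is
    y(x) = A x + B,
with A, B fixed by the endpoint conditions.
Applying the endpoint conditions y(2) = -3 and y(6) = -4: solve A·2 + B = -3 and A·6 + B = -4. Subtracting gives A(6 − 2) = -4 − -3, so A = -1/4, and B = -3 − A·2 = -5/2. Therefore
    y(x) = (-1/4) x - 5/2.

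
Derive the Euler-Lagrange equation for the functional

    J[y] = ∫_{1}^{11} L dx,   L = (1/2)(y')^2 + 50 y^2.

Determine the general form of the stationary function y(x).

The Lagrangian is L = (1/2)(y')^2 + 50 y^2.
∂L/∂y = 100y.
∂L/∂y' = y'.
The Euler-Lagrange equation d/dx(∂L/∂y') − ∂L/∂y = 0 becomes:
    y'' - 100 y = 0
General solution: y(x) = A e^(10x) + B e^(-10x), where A and B are arbitrary constants fixed by the endpoint conditions.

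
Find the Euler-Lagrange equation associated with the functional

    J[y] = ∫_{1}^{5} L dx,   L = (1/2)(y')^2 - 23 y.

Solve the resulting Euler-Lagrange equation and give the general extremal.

The Lagrangian is L = (1/2)(y')^2 - 23 y.
∂L/∂y = -23.
∂L/∂y' = y'.
The Euler-Lagrange equation d/dx(∂L/∂y') − ∂L/∂y = 0 becomes:
    y'' + 23 = 0
General solution: y(x) = -(23/2) x^2 + A x + B, where A and B are arbitrary constants fixed by the endpoint conditions.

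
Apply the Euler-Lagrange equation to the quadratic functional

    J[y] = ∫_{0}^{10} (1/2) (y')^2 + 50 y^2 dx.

The Lagrangian is L = (1/2) (y')^2 + 50 y^2.
Compute ∂L/∂y = 100y, ∂L/∂y' = y'.
The Euler-Lagrange equation d/dx(∂L/∂y') − ∂L/∂y = 0 reduces to
    y'' − 100 y = 0.
Its general solution is
    y(x) = A e^(10x) + B e^(−10x),
with A, B fixed by the endpoint conditions.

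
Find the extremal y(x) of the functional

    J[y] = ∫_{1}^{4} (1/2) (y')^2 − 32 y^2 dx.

The Lagrangian is L = (1/2) (y')^2 − 32 y^2.
Compute ∂L/∂y = -64y, ∂L/∂y' = y'.
The Euler-Lagrange equation d/dx(∂L/∂y') − ∂L/∂y = 0 reduces to
    y'' + 64 y = 0.
Its general solution is
    y(x) = A sin(8x) + B cos(8x),
with A, B fixed by the endpoint conditions.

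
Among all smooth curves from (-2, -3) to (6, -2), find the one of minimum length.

Arc-length functional: J[y] = ∫ sqrt(1 + (y')^2) dx.
Lagrangian L = sqrt(1 + (y')^2) has no explicit y dependence, so ∂L/∂y = 0 and the Euler-Lagrange equation gives
    d/dx( y' / sqrt(1 + (y')^2) ) = 0  ⇒  y' / sqrt(1 + (y')^2) = const.
Hence y' is constant, so y(x) is affine.
Fitting the endpoints (-2, -3) and (6, -2):
    slope m = ((-2) − (-3)) / (6 − (-2)) = 1/8,
    intercept c = (-3) − m·(-2) = -11/4.
Extremal: y(x) = (1/8) x - 11/4.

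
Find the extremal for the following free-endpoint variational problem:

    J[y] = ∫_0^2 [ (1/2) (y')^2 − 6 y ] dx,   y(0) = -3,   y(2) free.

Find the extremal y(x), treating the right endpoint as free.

The Lagrangian L = (1/2) (y')^2 − 6 y gives
    ∂L/∂y = −6,   ∂L/∂y' = y'.
Euler-Lagrange: d/dx(y') − (−6) = 0, i.e. y'' + 6 = 0, so
    y(x) = −(6/2) x^2 + C1 x + C2.
Fixed left endpoint y(0) = -3 ⇒ C2 = -3.
The right endpoint x = 2 is free, so the natural (transversality) condition is ∂L/∂y' |_{x=2} = 0, i.e. y'(2) = 0.
Compute y'(x) = −6 x + C1, so y'(2) = −12 + C1 = 0 ⇒ C1 = 12.
Therefore the extremal is
    y(x) = −3 x^2 + 12 x − 3.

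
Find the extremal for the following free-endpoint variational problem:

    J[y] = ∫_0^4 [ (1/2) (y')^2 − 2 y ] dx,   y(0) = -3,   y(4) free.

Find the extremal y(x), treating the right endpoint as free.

The Lagrangian L = (1/2) (y')^2 − 2 y gives
    ∂L/∂y = −2,   ∂L/∂y' = y'.
Euler-Lagrange: d/dx(y') − (−2) = 0, i.e. y'' + 2 = 0, so
    y(x) = −(2/2) x^2 + C1 x + C2.
Fixed left endpoint y(0) = -3 ⇒ C2 = -3.
The right endpoint x = 4 is free, so the natural (transversality) condition is ∂L/∂y' |_{x=4} = 0, i.e. y'(4) = 0.
Compute y'(x) = −2 x + C1, so y'(4) = −8 + C1 = 0 ⇒ C1 = 8.
Therefore the extremal is
    y(x) = −x^2 + 8 x − 3.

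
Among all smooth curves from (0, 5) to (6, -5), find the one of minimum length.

Arc-length functional: J[y] = ∫ sqrt(1 + (y')^2) dx.
Lagrangian L = sqrt(1 + (y')^2) has no explicit y dependence, so ∂L/∂y = 0 and the Euler-Lagrange equation gives
    d/dx( y' / sqrt(1 + (y')^2) ) = 0  ⇒  y' / sqrt(1 + (y')^2) = const.
Hence y' is constant, so y(x) is affine.
Fitting the endpoints (0, 5) and (6, -5):
    slope m = ((-5) − 5) / (6 − 0) = -5/3,
    intercept c = 5 − m·0 = 5.
Extremal: y(x) = (-5/3) x + 5.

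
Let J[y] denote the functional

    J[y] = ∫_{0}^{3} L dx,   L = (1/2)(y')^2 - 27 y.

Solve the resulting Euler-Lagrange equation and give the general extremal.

The Lagrangian is L = (1/2)(y')^2 - 27 y.
∂L/∂y = -27.
∂L/∂y' = y'.
The Euler-Lagrange equation d/dx(∂L/∂y') − ∂L/∂y = 0 becomes:
    y'' + 27 = 0
General solution: y(x) = -(27/2) x^2 + A x + B, where A and B are arbitrary constants fixed by the endpoint conditions.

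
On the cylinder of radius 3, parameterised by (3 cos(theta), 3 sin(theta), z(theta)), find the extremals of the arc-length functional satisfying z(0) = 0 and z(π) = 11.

Parameterise the cylinder of radius R = 3 as
    r(θ) = (3 cos θ, 3 sin θ, z(θ)).
The arc-length element is
    ds = sqrt(9 + (dz/dθ)^2) dθ,
so the Lagrangian is L = sqrt(9 + z'^2).
L depends on z' only, not on z or θ, so ∂L/∂z = 0 and
    ∂L/∂z' = z' / sqrt(9 + z'^2).
The Euler-Lagrange equation gives
    d/dθ( z' / sqrt(9 + z'^2) ) = 0,
so z' is constant. Integrating once:
    z(θ) = a θ + b,
a helix on the cylinder (a straight line when the cylinder is unrolled). The constants a, b are determined by the endpoint conditions.
With endpoint conditions z(0) = 0 and z(π) = 11: from z(0) = b we get b = 0, and a·π + 0 = 11 gives a = 11/π, so
    z(θ) = (11/π) θ.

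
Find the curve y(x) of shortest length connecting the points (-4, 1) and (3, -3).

Arc-length functional: J[y] = ∫ sqrt(1 + (y')^2) dx.
Lagrangian L = sqrt(1 + (y')^2) has no explicit y dependence, so ∂L/∂y = 0 and the Euler-Lagrange equation gives
    d/dx( y' / sqrt(1 + (y')^2) ) = 0  ⇒  y' / sqrt(1 + (y')^2) = const.
Hence y' is constant, so y(x) is affine.
Fitting the endpoints (-4, 1) and (3, -3):
    slope m = ((-3) − 1) / (3 − (-4)) = -4/7,
    intercept c = 1 − m·(-4) = -9/7.
Extremal: y(x) = (-4/7) x - 9/7.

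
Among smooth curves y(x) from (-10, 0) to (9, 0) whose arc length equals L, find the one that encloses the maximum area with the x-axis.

Set up the augmented Lagrangian using a multiplier λ for the length constraint:
    F(y, y') = y − λ sqrt(1 + y'^2).
F has no explicit x dependence, so the Beltrami identity yields a first integral
    F − y' ∂F/∂y' = C.
Compute ∂F/∂y' = −λ y' / sqrt(1 + y'^2). Then
    y − λ sqrt(1 + y'^2) + λ y'^2 / sqrt(1 + y'^2) = C
    ⇒  y − λ / sqrt(1 + y'^2) = C.
Solving for y' and integrating gives
    (x − a)^2 + (y − b)^2 = λ^2,
a circular arc of radius λ. The constants a, b are determined by the endpoint conditions y(-10) = y(9) = 0, and λ is fixed implicitly by the length constraint
    ∫_{-10}^{9} sqrt(1 + y'^2) dx = L.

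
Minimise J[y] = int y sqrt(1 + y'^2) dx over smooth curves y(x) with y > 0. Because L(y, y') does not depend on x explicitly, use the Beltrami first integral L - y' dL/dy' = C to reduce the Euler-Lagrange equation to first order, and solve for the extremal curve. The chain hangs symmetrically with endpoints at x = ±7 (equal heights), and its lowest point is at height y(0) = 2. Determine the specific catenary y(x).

The Lagrangian L(y, y') = y sqrt(1 + y'^2) has no explicit x dependence, so the Beltrami identity applies:
    L − y' ∂L/∂y' = C.
Compute ∂L/∂y' = y · y' / sqrt(1 + y'^2). Then
    L − y' ∂L/∂y'
    = y sqrt(1 + y'^2) − y · y'^2 / sqrt(1 + y'^2)
    = y (1 + y'^2 − y'^2) / sqrt(1 + y'^2)
    = y / sqrt(1 + y'^2) = C.
Squaring gives y^2 = C^2 (1 + y'^2), i.e.
    y'^2 = y^2 / C^2 − 1.
Separating variables,
    dy / sqrt(y^2 − C^2) = dx / C,
and integrating gives arccosh(y / C) = (x − a)/C, so
    y(x) = C cosh((x − a)/C),
the catenary. The constants C and a are fixed by the two endpoint conditions (and, for the hanging-chain problem, the length constraint selects C).
Now fit the given data. The endpoints x = ±7 are symmetric at equal height, so the catenary is even about its minimum: a = 0 and y(x) = C cosh(x/C). The lowest point is y(0) = C cosh(0) = C, and we are told y(0) = 2, so C = 2. Therefore
    y(x) = 2 cosh(x/2),
and at the endpoints
    y(±7) = 2 cosh(7/2).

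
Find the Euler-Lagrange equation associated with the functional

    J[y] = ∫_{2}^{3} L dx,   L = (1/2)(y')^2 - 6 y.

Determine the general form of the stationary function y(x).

The Lagrangian is L = (1/2)(y')^2 - 6 y.
∂L/∂y = -6.
∂L/∂y' = y'.
The Euler-Lagrange equation d/dx(∂L/∂y') − ∂L/∂y = 0 becomes:
    y'' + 6 = 0
General solution: y(x) = -3 x^2 + A x + B, where A and B are arbitrary constants fixed by the endpoint conditions.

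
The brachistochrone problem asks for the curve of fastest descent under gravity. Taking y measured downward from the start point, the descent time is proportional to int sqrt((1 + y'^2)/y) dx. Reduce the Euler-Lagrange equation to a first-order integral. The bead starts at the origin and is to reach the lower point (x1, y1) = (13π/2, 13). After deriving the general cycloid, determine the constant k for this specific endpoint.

The Lagrangian L = sqrt((1 + y'^2) / y) has no explicit x dependence, so the Beltrami identity applies:
    L − y' ∂L/∂y' = C.
Compute ∂L/∂y' = y' / sqrt(y (1 + y'^2)).
Substitute:
    sqrt((1 + y'^2)/y) − y'·y' / sqrt(y (1 + y'^2))
    = (1 + y'^2) / sqrt(y (1 + y'^2)) − y'^2 / sqrt(y (1 + y'^2))
    = 1 / sqrt(y (1 + y'^2)) = C.
Squaring and rearranging gives the first integral
    y (1 + y'^2) = 1/C^2 =: k   (constant).
Solving this first-order ODE by the substitution
    y = (k/2)(1 − cos θ)
yields the cycloid parameterisation
    x(θ) = (k/2)(θ − sin θ),   y(θ) = (k/2)(1 − cos θ).
The constant k is fixed by the endpoint condition.
Now fit the given lower endpoint (x1, y1) = (13π/2, 13). At the bottom of the first arch (θ = π), the parametric equations give
    y(π) = (k/2)(1 − cos π) = k,
    x(π) = (k/2)(π − sin π) = kπ/2.
Matching y(π) = 13 gives k = 13, consistent with x(π) = 13π/2. Therefore the specific cycloid is
    x(θ) = (13/2)(θ − sin θ),   y(θ) = (13/2)(1 − cos θ).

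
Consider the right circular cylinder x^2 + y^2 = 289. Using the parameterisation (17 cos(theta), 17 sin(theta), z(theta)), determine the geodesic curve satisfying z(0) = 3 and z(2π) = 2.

Parameterise the cylinder of radius R = 17 as
    r(θ) = (17 cos θ, 17 sin θ, z(θ)).
The arc-length element is
    ds = sqrt(289 + (dz/dθ)^2) dθ,
so the Lagrangian is L = sqrt(289 + z'^2).
L depends on z' only, not on z or θ, so ∂L/∂z = 0 and
    ∂L/∂z' = z' / sqrt(289 + z'^2).
The Euler-Lagrange equation gives
    d/dθ( z' / sqrt(289 + z'^2) ) = 0,
so z' is constant. Integrating once:
    z(θ) = a θ + b,
a helix on the cylinder (a straight line when the cylinder is unrolled). The constants a, b are determined by the endpoint conditions.
With endpoint conditions z(0) = 3 and z(2π) = 2: from z(0) = b we get b = 3, and a·2π + 3 = 2 gives a = -1/(2π), so
    z(θ) = (-1/(2π)) θ + 3.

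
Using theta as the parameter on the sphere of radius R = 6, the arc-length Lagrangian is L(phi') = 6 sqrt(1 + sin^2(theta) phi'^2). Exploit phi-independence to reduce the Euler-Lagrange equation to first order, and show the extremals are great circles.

On the sphere of radius R = 6 with spherical coordinates (θ, φ), the induced metric is
    ds^2 = 36(dθ^2 + sin^2(θ) dφ^2).
Parameterise by θ; the arc-length functional is
    J[φ] = ∫ 6 sqrt(1 + sin^2(θ) (dφ/dθ)^2) dθ,
so L = 6 sqrt(1 + sin^2(θ) φ'^2). Compute
    ∂L/∂φ = 0  (L has no explicit φ dependence),
    ∂L/∂φ' = 6 sin^2(θ) φ' / sqrt(1 + sin^2(θ) φ'^2).
Since ∂L/∂φ = 0, the Euler-Lagrange equation
    d/dθ(∂L/∂φ') − ∂L/∂φ = 0
reduces to d/dθ(∂L/∂φ') = 0, i.e. the momentum conjugate to φ is conserved:
    6 sin^2(θ) φ' / sqrt(1 + sin^2(θ) φ'^2) = C.
The overall factor of 6 is constant, so dividing through gives Clairaut's relation sin^2(θ) φ' / sqrt(1 + sin^2(θ) φ'^2) = C' (with C' = C/6). Solving for φ' and integrating gives the great-circle family
    cot(θ) = A cos(φ − φ_0),
i.e. the intersection of the sphere with a plane through the origin. The two constants A and φ_0 (equivalently C and one phase) are fixed by the two endpoint conditions.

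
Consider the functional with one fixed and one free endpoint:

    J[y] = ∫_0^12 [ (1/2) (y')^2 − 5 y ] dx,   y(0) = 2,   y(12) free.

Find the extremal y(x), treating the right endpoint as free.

The Lagrangian L = (1/2) (y')^2 − 5 y gives
    ∂L/∂y = −5,   ∂L/∂y' = y'.
Euler-Lagrange: d/dx(y') − (−5) = 0, i.e. y'' + 5 = 0, so
    y(x) = −(5/2) x^2 + C1 x + C2.
Fixed left endpoint y(0) = 2 ⇒ C2 = 2.
The right endpoint x = 12 is free, so the natural (transversality) condition is ∂L/∂y' |_{x=12} = 0, i.e. y'(12) = 0.
Compute y'(x) = −5 x + C1, so y'(12) = −60 + C1 = 0 ⇒ C1 = 60.
Therefore the extremal is
    y(x) = −(5/2) x^2 + 60 x + 2.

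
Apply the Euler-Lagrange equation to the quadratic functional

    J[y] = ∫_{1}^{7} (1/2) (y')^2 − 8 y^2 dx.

The Lagrangian is L = (1/2) (y')^2 − 8 y^2.
Compute ∂L/∂y = -16y, ∂L/∂y' = y'.
The Euler-Lagrange equation d/dx(∂L/∂y') − ∂L/∂y = 0 reduces to
    y'' + 16 y = 0.
Its general solution is
    y(x) = A sin(4x) + B cos(4x),
with A, B fixed by the endpoint conditions.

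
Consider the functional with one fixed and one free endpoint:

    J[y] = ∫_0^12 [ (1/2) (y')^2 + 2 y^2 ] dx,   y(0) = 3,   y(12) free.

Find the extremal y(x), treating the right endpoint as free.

The Lagrangian L = (1/2) (y')^2 + 2 y^2 gives
    ∂L/∂y = 4 y,   ∂L/∂y' = y'.
Euler-Lagrange: y'' − 4 y = 0.
With k = 2, the general solution is
    y(x) = A cosh(2 x) + B sinh(2 x).
Fixed left endpoint y(0) = 3 ⇒ A = 3.
The right endpoint x = 12 is free, so the natural (transversality) condition is ∂L/∂y' |_{x=12} = 0, i.e. y'(12) = 0.
Compute y'(x) = A k sinh(k x) + B k cosh(k x), so
    y'(12) = A k sinh(k·12) + B k cosh(k·12) = 0
    ⇒ B = −A tanh(k·12) = − 3 tanh(2·12).
Therefore the extremal is
    y(x) = 3 cosh(2 x) − 3 tanh(2·12) sinh(2 x).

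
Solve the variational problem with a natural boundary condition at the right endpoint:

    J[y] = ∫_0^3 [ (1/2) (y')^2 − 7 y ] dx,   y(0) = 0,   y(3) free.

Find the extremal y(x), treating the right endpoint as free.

The Lagrangian L = (1/2) (y')^2 − 7 y gives
    ∂L/∂y = −7,   ∂L/∂y' = y'.
Euler-Lagrange: d/dx(y') − (−7) = 0, i.e. y'' + 7 = 0, so
    y(x) = −(7/2) x^2 + C1 x + C2.
Fixed left endpoint y(0) = 0 ⇒ C2 = 0.
The right endpoint x = 3 is free, so the natural (transversality) condition is ∂L/∂y' |_{x=3} = 0, i.e. y'(3) = 0.
Compute y'(x) = −7 x + C1, so y'(3) = −21 + C1 = 0 ⇒ C1 = 21.
Therefore the extremal is
    y(x) = −(7/2) x^2 + 21 x.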